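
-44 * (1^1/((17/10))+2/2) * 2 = -2376/17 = -139.76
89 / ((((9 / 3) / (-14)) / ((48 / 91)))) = -2848 / 13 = -219.08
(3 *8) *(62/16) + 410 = 503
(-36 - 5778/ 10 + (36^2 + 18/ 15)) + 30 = 3567/ 5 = 713.40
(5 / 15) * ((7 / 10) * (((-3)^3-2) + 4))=-35 / 6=-5.83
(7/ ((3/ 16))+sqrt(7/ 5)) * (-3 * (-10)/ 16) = 3 * sqrt(35)/ 8+70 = 72.22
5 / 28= 0.18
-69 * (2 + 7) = -621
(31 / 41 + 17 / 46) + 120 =228443 / 1886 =121.13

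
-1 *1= -1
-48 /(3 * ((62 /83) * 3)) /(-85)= 0.08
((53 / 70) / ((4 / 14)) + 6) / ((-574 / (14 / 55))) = -173 / 45100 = -0.00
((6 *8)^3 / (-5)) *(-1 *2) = 221184 / 5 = 44236.80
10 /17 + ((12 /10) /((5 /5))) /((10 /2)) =352 /425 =0.83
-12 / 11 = -1.09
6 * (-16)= -96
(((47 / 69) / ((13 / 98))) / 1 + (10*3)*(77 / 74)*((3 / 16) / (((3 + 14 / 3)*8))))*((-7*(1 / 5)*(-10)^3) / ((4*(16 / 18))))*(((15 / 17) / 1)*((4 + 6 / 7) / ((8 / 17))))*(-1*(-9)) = 3824517839625 / 22657024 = 168800.54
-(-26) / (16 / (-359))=-4667 / 8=-583.38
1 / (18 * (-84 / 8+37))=1 / 477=0.00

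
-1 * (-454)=454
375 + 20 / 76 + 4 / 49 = 349446 / 931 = 375.34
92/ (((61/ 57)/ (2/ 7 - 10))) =-356592/ 427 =-835.11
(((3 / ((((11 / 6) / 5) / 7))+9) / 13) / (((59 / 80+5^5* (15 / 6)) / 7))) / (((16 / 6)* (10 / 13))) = 1701 / 763961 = 0.00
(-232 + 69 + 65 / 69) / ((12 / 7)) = -39137 / 414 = -94.53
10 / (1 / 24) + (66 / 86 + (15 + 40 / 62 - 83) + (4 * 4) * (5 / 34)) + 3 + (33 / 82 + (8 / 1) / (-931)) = 309943248339 / 1729986062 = 179.16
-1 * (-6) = 6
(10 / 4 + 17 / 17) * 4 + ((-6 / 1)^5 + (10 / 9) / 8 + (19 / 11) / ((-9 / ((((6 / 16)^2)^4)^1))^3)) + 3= -3627378379978832752720874435 / 467514281804094876155904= -7758.86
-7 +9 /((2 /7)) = 49 /2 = 24.50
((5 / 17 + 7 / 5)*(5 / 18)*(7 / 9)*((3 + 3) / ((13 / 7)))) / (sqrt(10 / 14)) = 784*sqrt(35) / 3315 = 1.40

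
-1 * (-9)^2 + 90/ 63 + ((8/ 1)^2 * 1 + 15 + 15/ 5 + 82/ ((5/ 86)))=1412.83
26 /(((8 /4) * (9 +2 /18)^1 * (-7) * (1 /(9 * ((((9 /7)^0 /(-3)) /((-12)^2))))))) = 39 /9184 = 0.00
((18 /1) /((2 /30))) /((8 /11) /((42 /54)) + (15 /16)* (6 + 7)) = 110880 /5389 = 20.58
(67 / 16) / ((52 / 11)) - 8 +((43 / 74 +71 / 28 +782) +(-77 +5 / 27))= 4079634017 / 5818176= 701.19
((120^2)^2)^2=42998169600000000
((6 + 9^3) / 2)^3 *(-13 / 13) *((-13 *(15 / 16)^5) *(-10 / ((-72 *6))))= 725885138671875 / 67108864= 10816531.46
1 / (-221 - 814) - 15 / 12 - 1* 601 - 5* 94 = -4439119 / 4140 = -1072.25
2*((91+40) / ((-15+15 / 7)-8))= -917 / 73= -12.56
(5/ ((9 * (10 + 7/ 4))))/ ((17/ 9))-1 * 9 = -7171/ 799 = -8.97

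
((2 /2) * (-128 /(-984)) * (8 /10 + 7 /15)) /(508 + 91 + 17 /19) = 2888 /10514655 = 0.00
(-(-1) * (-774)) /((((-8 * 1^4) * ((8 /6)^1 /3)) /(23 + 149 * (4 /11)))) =2957067 /176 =16801.52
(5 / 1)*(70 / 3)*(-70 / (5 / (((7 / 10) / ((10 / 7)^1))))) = -2401 / 3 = -800.33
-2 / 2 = -1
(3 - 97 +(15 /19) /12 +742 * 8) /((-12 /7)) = -1035993 /304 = -3407.87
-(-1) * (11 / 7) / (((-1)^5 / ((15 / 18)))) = -55 / 42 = -1.31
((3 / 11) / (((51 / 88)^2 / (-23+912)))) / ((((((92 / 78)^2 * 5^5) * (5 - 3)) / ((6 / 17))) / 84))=2.46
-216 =-216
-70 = -70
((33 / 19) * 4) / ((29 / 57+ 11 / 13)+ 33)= 0.20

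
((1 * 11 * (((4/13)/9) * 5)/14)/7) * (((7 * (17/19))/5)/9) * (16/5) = 5984/700245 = 0.01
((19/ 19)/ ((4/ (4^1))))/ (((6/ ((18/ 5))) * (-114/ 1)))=-1/ 190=-0.01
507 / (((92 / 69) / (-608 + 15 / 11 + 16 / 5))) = -50480469 / 220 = -229456.68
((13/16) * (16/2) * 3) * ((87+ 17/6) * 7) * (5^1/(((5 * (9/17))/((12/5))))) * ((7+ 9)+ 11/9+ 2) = 144253109/135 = 1068541.55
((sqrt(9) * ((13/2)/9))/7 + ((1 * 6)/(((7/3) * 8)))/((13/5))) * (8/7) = 946/1911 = 0.50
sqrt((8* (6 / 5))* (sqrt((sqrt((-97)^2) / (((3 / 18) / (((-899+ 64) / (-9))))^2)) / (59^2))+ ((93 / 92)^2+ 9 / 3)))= 30.51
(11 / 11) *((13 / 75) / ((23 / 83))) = 1079 / 1725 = 0.63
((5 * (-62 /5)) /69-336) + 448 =7666 /69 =111.10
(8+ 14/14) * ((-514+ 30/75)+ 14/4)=-45909/10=-4590.90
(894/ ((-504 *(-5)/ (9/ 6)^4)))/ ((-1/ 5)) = -4023/ 448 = -8.98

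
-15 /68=-0.22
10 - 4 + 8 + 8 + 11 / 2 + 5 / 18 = 27.78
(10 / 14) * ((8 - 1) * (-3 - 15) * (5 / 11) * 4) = -1800 / 11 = -163.64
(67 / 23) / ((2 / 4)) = 134 / 23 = 5.83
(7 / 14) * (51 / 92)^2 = 2601 / 16928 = 0.15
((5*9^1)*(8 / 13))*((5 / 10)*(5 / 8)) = 225 / 26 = 8.65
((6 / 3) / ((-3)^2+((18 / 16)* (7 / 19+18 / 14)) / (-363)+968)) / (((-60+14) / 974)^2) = 1387912988 / 1512245423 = 0.92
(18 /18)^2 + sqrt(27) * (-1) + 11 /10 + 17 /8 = 169 /40- 3 * sqrt(3) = -0.97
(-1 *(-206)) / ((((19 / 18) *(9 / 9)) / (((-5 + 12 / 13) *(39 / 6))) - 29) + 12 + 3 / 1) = -98262 / 6697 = -14.67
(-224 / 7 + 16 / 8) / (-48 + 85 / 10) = 0.76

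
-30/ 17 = -1.76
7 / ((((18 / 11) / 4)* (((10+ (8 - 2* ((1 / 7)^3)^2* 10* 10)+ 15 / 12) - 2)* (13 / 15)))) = 362358920 / 316562259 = 1.14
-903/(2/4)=-1806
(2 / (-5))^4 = 16 / 625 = 0.03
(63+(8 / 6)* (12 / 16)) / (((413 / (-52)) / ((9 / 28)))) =-2.59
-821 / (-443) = 821 / 443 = 1.85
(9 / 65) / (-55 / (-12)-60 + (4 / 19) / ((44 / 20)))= -22572 / 9018425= -0.00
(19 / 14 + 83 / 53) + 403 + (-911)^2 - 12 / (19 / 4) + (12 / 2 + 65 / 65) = 830331.40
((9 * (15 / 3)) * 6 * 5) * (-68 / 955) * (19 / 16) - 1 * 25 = -53155 / 382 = -139.15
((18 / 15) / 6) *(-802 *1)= -802 / 5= -160.40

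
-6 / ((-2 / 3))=9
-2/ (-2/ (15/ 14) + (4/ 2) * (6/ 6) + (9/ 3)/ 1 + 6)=-30/ 137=-0.22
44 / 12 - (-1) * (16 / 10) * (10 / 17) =235 / 51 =4.61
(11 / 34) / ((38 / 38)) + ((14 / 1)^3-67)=2677.32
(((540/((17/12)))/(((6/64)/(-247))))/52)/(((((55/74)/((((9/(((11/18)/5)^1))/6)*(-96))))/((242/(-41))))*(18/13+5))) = -1637334466560/57851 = -28302613.03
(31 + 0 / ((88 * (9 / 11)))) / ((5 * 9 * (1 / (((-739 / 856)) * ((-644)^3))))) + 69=764845887667 / 4815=158846497.96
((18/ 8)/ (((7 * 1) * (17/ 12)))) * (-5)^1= -135/ 119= -1.13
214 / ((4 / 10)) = 535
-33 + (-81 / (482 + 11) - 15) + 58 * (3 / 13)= -222903 / 6409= -34.78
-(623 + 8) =-631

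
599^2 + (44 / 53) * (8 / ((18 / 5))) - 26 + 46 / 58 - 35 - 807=4951323680 / 13833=357935.64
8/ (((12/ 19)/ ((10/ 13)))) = 9.74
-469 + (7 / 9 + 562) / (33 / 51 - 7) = -557.59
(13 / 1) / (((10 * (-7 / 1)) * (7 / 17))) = -221 / 490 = -0.45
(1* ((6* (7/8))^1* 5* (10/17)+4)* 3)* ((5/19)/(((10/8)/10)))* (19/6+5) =323890/323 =1002.76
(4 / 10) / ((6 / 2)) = 2 / 15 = 0.13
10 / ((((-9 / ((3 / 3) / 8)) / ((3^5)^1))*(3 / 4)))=-45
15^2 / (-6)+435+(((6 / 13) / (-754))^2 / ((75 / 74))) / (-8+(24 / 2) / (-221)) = 8170774132494 / 20555406625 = 397.50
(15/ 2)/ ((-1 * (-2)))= 15/ 4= 3.75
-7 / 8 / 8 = -7 / 64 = -0.11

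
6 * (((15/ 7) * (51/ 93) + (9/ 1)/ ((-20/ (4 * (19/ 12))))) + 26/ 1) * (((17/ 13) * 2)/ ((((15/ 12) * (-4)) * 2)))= -5384121/ 141050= -38.17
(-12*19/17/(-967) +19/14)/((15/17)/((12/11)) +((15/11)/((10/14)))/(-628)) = 544925491/320268466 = 1.70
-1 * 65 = -65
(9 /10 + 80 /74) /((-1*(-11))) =733 /4070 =0.18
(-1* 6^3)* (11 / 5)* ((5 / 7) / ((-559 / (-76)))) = -180576 / 3913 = -46.15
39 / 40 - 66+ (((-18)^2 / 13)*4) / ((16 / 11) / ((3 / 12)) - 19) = -218925 / 3016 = -72.59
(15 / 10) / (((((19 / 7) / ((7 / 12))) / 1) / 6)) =147 / 76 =1.93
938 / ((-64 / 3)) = -1407 / 32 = -43.97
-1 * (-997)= 997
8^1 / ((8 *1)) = 1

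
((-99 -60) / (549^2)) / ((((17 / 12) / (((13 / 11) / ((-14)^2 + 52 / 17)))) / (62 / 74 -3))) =27560 / 5765499729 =0.00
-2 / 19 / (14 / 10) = -10 / 133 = -0.08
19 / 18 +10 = 199 / 18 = 11.06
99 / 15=6.60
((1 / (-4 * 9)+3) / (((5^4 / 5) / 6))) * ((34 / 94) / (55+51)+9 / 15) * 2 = 1608317 / 9341250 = 0.17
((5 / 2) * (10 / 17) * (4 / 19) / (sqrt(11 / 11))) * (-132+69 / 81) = -354100 / 8721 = -40.60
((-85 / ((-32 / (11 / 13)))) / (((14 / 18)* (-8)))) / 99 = -85 / 23296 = -0.00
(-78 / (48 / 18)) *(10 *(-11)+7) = 12051 / 4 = 3012.75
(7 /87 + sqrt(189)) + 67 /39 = 678 /377 + 3 * sqrt(21) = 15.55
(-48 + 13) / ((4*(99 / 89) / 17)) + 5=-128.72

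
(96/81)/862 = 16/11637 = 0.00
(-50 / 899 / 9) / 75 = -2 / 24273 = -0.00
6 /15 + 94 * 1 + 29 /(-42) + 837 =195449 /210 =930.71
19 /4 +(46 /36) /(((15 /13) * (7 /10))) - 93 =-65521 /756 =-86.67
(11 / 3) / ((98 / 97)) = 1067 / 294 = 3.63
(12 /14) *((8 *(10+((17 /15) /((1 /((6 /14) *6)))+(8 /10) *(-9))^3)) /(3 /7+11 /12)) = -13576320 /38759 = -350.28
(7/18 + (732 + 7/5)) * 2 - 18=65231/45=1449.58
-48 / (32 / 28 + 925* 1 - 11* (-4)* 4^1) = -336 / 7715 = -0.04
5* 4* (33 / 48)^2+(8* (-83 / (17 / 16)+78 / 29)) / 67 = 944523 / 2113984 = 0.45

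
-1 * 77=-77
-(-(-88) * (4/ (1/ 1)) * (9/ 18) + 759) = -935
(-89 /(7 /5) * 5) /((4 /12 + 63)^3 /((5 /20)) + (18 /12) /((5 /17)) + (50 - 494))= -600750 /1919690479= -0.00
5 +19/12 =79/12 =6.58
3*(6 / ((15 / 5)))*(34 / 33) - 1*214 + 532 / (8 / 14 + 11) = -161.84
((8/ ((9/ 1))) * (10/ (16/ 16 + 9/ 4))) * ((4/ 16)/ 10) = 0.07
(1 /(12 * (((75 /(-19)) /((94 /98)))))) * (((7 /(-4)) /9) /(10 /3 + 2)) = 893 /1209600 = 0.00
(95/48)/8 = 95/384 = 0.25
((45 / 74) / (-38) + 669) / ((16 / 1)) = 1881183 / 44992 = 41.81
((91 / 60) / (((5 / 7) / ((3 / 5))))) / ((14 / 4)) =91 / 250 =0.36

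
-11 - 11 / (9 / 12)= -77 / 3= -25.67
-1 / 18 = -0.06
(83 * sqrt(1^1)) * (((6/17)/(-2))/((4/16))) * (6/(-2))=2988/17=175.76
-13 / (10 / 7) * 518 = -23569 / 5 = -4713.80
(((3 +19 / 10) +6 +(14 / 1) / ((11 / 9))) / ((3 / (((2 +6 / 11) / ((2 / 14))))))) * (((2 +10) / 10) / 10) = 240982 / 15125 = 15.93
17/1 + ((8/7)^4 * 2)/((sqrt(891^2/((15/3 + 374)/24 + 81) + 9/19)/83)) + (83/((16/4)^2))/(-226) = 679936 * sqrt(1775438498899)/289745191281 + 61389/3616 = 20.10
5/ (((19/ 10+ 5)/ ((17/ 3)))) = 850/ 207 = 4.11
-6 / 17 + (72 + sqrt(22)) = sqrt(22) + 1218 / 17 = 76.34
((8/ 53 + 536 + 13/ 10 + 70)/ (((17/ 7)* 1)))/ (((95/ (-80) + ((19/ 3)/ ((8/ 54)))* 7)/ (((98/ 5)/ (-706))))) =-883428056/ 37919868925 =-0.02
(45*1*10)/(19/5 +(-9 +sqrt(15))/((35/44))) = -4142250/40129 - 693000*sqrt(15)/40129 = -170.11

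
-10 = -10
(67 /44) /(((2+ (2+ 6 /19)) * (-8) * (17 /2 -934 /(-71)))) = -90383 /44378400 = -0.00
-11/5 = -2.20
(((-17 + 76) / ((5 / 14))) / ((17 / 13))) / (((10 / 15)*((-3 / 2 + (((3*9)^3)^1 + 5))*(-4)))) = -16107 / 6693410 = -0.00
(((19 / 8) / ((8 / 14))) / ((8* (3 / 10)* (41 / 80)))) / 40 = 0.08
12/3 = 4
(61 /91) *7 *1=61 /13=4.69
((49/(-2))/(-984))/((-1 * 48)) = -49/94464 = -0.00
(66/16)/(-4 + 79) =0.06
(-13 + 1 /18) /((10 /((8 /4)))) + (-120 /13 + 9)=-3299 /1170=-2.82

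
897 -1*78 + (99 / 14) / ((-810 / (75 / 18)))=1238273 / 1512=818.96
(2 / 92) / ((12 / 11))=11 / 552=0.02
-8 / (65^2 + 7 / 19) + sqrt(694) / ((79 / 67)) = -76 / 40141 + 67 *sqrt(694) / 79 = 22.34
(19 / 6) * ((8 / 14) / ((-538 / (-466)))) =1.57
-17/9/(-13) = 17/117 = 0.15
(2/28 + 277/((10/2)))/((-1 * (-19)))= 3883/1330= 2.92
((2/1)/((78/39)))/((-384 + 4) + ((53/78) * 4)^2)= -1521/566744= -0.00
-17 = -17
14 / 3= 4.67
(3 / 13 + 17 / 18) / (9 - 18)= -0.13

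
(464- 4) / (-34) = -230 / 17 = -13.53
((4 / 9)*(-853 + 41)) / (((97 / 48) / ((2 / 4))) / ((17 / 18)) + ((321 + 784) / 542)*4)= -59854144 / 2062269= -29.02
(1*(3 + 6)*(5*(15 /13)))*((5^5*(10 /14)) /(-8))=-10546875 /728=-14487.47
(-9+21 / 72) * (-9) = 627 / 8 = 78.38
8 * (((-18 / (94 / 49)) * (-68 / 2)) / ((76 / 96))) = 2878848 / 893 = 3223.79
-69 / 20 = -3.45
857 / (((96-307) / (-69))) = 59133 / 211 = 280.25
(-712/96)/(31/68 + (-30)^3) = 1513/5507907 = 0.00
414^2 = 171396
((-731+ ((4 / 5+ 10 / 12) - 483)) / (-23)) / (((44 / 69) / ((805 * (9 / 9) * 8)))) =5855731 / 11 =532339.18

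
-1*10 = -10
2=2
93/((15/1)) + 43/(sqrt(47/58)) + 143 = 43 * sqrt(2726)/47 + 746/5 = 196.97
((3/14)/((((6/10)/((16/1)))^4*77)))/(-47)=-29.94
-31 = -31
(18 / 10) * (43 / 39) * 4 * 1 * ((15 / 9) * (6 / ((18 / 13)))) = 172 / 3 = 57.33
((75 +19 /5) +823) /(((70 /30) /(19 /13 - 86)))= -2123739 /65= -32672.91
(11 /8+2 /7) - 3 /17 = 1413 /952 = 1.48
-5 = -5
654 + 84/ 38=12468/ 19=656.21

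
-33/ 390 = -11/ 130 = -0.08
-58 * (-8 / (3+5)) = 58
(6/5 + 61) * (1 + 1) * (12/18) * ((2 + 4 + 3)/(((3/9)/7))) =15674.40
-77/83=-0.93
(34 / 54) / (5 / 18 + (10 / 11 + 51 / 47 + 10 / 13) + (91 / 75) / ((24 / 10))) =2285140 / 12872403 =0.18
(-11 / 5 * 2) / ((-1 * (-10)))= -11 / 25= -0.44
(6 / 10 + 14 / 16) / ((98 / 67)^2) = 264851 / 384160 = 0.69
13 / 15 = 0.87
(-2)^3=-8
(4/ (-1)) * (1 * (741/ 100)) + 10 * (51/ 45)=-1373/ 75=-18.31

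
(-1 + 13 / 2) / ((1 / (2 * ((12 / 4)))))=33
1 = 1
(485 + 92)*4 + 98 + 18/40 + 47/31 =1492939/620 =2407.97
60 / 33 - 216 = -2356 / 11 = -214.18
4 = 4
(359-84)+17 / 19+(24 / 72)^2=276.01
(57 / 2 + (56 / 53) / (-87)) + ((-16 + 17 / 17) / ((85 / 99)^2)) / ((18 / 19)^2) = 155007077 / 26651580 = 5.82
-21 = -21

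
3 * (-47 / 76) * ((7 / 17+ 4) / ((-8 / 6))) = 31725 / 5168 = 6.14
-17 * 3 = -51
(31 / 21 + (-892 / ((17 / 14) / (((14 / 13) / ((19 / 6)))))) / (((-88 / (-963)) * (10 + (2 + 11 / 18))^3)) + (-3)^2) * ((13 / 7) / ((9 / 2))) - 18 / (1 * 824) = 84703460323479631 / 22653214604883324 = 3.74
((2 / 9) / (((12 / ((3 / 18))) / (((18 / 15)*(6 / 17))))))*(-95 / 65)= -19 / 9945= -0.00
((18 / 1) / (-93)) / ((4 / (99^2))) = -29403 / 62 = -474.24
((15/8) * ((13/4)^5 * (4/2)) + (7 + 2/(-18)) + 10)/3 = 50747147/110592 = 458.87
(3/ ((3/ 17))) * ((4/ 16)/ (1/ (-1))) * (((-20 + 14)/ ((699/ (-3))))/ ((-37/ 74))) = 51/ 233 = 0.22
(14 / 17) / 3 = 14 / 51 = 0.27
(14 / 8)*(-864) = -1512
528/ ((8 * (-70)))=-33/ 35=-0.94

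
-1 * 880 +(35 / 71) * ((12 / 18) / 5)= -187426 / 213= -879.93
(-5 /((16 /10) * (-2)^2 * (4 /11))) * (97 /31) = -26675 /3968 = -6.72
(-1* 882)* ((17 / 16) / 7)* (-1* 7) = 7497 / 8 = 937.12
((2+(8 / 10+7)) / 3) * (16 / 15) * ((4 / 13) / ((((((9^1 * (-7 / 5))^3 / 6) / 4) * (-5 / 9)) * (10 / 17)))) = 0.04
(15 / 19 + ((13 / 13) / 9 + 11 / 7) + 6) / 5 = 10141 / 5985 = 1.69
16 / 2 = 8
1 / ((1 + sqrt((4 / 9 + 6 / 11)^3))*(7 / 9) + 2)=218317275 / 560318467-12835746*sqrt(22) / 560318467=0.28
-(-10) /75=2 /15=0.13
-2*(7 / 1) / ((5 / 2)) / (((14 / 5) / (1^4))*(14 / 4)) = -4 / 7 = -0.57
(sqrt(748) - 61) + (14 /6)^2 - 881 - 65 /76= -641189 /684 + 2 * sqrt(187)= -910.06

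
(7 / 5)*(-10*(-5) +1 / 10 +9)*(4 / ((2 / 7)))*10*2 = 115836 / 5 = 23167.20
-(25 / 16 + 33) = -34.56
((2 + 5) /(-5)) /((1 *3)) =-7 /15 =-0.47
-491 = -491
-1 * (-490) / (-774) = -245 / 387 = -0.63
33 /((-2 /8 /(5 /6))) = -110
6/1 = 6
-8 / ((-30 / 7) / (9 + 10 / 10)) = 56 / 3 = 18.67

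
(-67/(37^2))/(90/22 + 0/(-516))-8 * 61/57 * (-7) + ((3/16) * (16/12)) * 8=72474547/1170495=61.92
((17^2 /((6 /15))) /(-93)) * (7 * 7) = -70805 /186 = -380.67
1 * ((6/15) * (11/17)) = 22/85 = 0.26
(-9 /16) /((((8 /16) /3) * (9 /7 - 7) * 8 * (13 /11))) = 2079 /33280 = 0.06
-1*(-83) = 83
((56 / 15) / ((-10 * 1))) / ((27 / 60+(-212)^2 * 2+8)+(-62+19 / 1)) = -112 / 26956035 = -0.00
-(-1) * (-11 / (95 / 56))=-616 / 95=-6.48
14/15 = 0.93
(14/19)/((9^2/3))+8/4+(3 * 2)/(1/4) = 13352/513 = 26.03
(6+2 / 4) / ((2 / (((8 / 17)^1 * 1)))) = 26 / 17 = 1.53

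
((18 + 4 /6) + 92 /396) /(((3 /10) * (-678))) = -9355 /100683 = -0.09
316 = 316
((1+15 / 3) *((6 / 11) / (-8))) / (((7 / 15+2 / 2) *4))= -135 / 1936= -0.07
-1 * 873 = -873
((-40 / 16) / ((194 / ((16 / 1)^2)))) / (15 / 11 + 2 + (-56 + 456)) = -3520 / 430389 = -0.01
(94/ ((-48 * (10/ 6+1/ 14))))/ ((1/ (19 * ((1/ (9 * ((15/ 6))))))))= -6251/ 6570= -0.95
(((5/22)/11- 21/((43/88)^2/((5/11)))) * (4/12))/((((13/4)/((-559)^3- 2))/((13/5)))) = 416415593702266/223729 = 1861249966.26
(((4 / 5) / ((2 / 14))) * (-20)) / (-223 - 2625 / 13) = 364 / 1381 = 0.26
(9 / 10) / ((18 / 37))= 37 / 20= 1.85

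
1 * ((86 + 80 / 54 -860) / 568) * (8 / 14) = -0.78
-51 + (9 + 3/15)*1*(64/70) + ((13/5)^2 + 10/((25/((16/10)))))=-35.19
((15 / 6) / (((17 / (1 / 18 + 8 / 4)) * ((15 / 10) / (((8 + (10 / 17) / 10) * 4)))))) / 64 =25345 / 249696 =0.10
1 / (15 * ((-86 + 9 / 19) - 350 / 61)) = -1159 / 1586625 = -0.00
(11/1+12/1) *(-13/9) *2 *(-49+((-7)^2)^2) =-468832/3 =-156277.33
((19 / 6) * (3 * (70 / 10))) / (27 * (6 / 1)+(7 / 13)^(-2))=6517 / 16214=0.40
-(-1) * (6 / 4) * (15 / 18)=5 / 4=1.25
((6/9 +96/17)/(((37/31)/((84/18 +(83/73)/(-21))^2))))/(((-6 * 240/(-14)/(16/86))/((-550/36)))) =-3.11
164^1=164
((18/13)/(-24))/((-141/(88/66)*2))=1/3666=0.00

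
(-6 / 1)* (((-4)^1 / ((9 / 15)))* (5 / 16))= 25 / 2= 12.50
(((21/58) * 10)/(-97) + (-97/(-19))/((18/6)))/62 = 133438/4970571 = 0.03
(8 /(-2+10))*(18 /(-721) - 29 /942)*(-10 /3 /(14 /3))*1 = 189325 /4754274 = 0.04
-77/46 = -1.67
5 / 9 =0.56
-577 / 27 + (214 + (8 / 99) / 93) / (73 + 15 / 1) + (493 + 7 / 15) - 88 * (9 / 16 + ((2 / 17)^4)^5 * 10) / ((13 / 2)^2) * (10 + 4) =458.13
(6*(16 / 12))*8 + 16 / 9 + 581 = 5821 / 9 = 646.78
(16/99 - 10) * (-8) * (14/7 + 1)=7792/33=236.12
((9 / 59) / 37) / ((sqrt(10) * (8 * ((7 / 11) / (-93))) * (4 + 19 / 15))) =-27621 * sqrt(10) / 19315184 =-0.00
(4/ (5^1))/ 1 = 4/ 5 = 0.80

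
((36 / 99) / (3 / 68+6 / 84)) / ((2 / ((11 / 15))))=952 / 825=1.15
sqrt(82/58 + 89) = sqrt(76038)/29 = 9.51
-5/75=-1/15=-0.07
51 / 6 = 17 / 2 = 8.50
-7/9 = -0.78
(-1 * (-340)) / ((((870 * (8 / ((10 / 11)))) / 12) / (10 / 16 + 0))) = 425 / 1276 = 0.33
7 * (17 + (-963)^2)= 6491702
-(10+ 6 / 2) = -13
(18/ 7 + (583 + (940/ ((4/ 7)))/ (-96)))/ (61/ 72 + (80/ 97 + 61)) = 111158799/ 12255628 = 9.07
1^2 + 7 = 8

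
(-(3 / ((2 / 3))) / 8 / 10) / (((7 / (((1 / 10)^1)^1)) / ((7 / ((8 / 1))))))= -0.00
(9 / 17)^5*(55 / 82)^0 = 59049 / 1419857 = 0.04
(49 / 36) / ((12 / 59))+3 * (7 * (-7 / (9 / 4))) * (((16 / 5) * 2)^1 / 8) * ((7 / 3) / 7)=-23177 / 2160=-10.73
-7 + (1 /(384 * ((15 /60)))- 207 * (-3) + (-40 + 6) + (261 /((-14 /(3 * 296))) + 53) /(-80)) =2641913 /3360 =786.28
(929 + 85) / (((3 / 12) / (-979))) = -3970824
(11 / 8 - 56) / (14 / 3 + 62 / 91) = -119301 / 11680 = -10.21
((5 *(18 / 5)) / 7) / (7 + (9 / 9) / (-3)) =0.39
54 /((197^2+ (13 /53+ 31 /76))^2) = 876138336 /24437594105030089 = 0.00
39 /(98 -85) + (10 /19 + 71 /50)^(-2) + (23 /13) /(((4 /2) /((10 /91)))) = 13594144364 /4044441583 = 3.36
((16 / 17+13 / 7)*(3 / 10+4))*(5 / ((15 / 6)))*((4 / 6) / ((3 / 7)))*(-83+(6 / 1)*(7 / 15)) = -3002.31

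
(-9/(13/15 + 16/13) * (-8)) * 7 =240.29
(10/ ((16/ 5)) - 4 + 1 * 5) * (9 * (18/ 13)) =2673/ 52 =51.40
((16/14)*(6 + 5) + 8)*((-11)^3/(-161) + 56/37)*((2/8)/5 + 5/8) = 28315818/208495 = 135.81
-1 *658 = -658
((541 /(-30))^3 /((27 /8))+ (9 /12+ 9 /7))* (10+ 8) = -4428337663 /141750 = -31240.48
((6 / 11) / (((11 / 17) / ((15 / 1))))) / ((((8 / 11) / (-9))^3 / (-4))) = 6134535 / 64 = 95852.11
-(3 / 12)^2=-1 / 16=-0.06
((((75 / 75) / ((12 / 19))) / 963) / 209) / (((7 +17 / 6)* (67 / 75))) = 25 / 27916086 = 0.00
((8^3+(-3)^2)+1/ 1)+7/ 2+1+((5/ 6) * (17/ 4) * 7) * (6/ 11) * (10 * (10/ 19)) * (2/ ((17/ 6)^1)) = 241077/ 418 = 576.74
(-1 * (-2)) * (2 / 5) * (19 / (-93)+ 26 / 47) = 1220 / 4371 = 0.28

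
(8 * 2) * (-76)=-1216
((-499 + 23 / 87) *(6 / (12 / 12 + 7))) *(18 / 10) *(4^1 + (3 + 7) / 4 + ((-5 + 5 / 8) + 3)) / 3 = -533697 / 464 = -1150.21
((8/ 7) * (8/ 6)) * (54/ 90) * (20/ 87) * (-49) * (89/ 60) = -19936/ 1305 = -15.28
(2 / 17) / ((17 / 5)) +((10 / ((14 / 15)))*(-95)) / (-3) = 686445 / 2023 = 339.32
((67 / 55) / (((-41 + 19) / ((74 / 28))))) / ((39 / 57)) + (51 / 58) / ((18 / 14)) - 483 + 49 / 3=-2977308899 / 6386380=-466.20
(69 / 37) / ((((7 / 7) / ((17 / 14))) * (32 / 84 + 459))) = 3519 / 713878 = 0.00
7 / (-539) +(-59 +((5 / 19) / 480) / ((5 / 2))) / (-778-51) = 16935763 / 291078480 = 0.06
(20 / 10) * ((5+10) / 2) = 15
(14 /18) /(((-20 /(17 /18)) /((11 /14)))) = -187 /6480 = -0.03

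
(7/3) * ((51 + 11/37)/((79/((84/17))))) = 372008/49691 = 7.49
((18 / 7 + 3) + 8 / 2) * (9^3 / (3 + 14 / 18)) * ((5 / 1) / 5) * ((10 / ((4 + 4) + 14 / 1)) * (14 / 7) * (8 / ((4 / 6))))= 26375220 / 1309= 20149.14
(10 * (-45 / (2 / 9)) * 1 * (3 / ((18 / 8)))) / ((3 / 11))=-9900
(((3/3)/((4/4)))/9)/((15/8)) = 8/135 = 0.06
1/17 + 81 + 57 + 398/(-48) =52945/408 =129.77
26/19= 1.37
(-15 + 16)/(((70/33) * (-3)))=-0.16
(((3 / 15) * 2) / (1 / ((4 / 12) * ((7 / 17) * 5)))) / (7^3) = 2 / 2499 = 0.00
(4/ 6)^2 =4/ 9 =0.44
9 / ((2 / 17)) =153 / 2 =76.50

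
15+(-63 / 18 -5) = 6.50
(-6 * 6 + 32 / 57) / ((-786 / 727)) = 32.78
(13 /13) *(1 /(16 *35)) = 1 /560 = 0.00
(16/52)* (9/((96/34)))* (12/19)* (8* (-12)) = -14688/247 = -59.47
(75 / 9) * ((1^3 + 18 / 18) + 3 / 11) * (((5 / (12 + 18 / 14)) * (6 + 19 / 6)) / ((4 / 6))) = 109375 / 1116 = 98.01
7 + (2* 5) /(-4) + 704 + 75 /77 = 109259 /154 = 709.47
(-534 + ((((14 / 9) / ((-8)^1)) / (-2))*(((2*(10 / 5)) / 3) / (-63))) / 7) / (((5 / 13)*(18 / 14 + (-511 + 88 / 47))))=1109984759 / 406004400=2.73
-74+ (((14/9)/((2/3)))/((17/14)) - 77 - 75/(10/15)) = -26681/102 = -261.58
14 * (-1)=-14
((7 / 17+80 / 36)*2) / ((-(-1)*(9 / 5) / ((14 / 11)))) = 56420 / 15147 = 3.72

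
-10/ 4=-2.50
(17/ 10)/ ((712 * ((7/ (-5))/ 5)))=-85/ 9968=-0.01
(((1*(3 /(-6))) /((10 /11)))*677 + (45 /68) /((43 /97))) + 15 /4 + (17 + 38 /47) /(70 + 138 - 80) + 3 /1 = -8003104253 /21988480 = -363.97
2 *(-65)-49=-179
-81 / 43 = -1.88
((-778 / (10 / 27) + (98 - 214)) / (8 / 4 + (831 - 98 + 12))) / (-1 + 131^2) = -11083 / 64092600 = -0.00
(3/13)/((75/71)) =71/325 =0.22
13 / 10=1.30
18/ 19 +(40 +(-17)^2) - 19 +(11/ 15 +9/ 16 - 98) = 976949/ 4560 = 214.24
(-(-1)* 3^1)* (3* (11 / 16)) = 99 / 16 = 6.19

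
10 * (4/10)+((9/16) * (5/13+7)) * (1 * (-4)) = -164/13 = -12.62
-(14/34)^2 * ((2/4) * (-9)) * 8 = 1764/289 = 6.10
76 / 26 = 38 / 13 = 2.92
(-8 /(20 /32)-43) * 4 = -1116 /5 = -223.20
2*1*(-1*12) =-24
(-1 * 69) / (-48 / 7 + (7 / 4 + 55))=-1932 / 1397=-1.38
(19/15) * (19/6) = 361/90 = 4.01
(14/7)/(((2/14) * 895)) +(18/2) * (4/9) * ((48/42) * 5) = 22.87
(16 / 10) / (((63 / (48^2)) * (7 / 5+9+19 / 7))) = 2048 / 459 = 4.46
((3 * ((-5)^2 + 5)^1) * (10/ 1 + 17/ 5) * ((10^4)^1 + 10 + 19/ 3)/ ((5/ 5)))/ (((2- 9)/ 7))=-12079698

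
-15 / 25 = -3 / 5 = -0.60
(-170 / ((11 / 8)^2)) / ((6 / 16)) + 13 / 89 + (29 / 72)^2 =-13368844519 / 55826496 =-239.47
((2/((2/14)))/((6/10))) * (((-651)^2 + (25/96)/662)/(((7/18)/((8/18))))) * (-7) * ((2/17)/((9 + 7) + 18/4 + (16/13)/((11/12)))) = -134801672890885/316366821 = -426092.95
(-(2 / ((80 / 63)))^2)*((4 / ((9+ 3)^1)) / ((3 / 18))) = -3969 / 800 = -4.96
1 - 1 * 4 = -3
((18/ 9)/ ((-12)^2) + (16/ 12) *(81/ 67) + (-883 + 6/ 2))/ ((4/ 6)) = -4237277/ 3216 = -1317.56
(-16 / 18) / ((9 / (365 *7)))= -20440 / 81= -252.35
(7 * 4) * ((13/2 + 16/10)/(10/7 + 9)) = 7938/365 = 21.75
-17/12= -1.42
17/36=0.47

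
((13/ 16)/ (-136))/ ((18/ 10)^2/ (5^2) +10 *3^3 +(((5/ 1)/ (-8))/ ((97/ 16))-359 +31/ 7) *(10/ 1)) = 0.00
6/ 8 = 3/ 4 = 0.75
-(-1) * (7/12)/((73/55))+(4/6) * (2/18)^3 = 281249/638604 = 0.44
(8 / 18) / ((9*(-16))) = -1 / 324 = -0.00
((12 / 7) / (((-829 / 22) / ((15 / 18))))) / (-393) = 220 / 2280579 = 0.00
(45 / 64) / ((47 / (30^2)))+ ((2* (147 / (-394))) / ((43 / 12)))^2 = 728888135517 / 53961896432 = 13.51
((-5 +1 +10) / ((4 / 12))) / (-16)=-9 / 8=-1.12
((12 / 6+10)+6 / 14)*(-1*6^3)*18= -338256 / 7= -48322.29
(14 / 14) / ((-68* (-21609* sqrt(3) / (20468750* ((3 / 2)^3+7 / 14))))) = 317265625* sqrt(3) / 17632944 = 31.16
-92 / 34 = -46 / 17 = -2.71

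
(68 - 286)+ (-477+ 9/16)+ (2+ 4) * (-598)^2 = 2144929.56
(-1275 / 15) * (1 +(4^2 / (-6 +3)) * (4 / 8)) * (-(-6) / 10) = 85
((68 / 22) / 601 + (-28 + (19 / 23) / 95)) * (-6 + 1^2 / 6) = 148938293 / 912318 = 163.25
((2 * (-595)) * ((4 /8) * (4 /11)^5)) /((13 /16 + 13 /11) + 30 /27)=-87736320 /72019079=-1.22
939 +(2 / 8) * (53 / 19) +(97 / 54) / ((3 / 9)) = 646439 / 684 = 945.09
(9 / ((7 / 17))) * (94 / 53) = 14382 / 371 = 38.77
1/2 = 0.50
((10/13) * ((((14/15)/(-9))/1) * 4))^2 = 12544/123201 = 0.10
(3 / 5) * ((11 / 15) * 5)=2.20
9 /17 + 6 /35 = 417 /595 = 0.70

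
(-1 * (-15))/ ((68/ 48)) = 180/ 17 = 10.59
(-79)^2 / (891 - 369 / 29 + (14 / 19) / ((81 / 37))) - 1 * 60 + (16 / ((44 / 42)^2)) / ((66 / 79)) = -1850069480667 / 52192971512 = -35.45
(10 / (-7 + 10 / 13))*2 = -260 / 81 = -3.21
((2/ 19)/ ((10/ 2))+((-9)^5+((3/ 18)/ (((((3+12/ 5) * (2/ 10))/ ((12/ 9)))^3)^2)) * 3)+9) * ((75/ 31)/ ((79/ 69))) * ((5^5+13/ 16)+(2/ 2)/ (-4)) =-4554942560254501036466165/ 11681536677331032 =-389926658.29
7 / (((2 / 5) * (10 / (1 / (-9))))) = -7 / 36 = -0.19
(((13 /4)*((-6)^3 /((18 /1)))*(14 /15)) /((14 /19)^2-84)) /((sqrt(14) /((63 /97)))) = 42237*sqrt(14) /2087440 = 0.08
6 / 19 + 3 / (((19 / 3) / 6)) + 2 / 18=3.27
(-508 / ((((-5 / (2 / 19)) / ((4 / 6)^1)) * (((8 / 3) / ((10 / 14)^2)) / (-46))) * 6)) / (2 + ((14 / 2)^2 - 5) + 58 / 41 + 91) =-239522 / 3170055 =-0.08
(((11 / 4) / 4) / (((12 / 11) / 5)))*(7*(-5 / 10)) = -4235 / 384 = -11.03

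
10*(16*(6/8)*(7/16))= 105/2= 52.50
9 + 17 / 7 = 80 / 7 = 11.43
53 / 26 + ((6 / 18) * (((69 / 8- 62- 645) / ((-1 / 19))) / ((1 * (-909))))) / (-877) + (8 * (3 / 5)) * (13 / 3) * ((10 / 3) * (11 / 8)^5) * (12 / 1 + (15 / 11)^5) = 362809758583651 / 63673399296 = 5697.98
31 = 31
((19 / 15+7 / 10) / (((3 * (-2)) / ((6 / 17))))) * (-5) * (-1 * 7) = -413 / 102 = -4.05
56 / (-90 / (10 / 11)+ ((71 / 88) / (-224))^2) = -21759524864 / 38467726415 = -0.57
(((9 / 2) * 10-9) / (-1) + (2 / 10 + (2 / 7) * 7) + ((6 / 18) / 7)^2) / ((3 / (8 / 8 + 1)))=-149048 / 6615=-22.53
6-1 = 5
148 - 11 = 137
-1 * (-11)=11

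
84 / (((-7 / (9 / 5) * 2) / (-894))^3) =781324322004 / 6125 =127563154.61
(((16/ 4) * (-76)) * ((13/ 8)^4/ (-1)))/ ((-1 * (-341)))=542659/ 87296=6.22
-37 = -37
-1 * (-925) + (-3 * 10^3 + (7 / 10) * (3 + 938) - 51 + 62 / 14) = -102401 / 70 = -1462.87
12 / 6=2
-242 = -242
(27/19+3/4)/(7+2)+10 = 2335/228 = 10.24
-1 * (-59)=59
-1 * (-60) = 60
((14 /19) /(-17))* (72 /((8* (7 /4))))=-72 /323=-0.22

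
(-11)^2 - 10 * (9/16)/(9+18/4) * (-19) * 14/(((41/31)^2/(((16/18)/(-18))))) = 48148313/408483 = 117.87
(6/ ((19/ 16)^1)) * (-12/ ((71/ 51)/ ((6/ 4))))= -88128/ 1349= -65.33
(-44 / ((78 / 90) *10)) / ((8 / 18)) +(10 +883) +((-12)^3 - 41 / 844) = -9287487 / 10972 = -846.47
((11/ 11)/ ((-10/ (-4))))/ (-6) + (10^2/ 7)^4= 1499997599/ 36015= 41649.25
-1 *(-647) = 647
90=90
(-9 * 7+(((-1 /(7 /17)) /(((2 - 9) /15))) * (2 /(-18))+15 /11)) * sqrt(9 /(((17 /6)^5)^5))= -218986479783936 * sqrt(102) /5338567559736300043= -0.00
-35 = -35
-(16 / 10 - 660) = 3292 / 5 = 658.40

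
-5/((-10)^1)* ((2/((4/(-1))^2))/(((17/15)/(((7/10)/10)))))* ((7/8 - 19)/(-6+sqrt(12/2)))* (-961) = -585249/43520 - 195083* sqrt(6)/87040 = -18.94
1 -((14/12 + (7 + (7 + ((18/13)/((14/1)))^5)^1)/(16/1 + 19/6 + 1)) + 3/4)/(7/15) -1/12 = -74178717031267/15856656806991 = -4.68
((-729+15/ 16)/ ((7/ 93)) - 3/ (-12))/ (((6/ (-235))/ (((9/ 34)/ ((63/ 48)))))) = 254582315/ 3332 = 76405.26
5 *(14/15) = 14/3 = 4.67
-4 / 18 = -2 / 9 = -0.22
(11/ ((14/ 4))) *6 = 132/ 7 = 18.86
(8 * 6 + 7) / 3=55 / 3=18.33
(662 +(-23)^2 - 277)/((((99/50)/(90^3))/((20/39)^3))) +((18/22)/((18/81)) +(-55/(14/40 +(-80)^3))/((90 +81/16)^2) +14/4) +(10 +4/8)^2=47306039250213522822871/1042343264420172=45384319.03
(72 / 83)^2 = 5184 / 6889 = 0.75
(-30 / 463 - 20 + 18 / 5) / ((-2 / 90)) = 343044 / 463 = 740.92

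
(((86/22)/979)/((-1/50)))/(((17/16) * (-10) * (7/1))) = 3440/1281511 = 0.00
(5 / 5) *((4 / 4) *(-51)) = -51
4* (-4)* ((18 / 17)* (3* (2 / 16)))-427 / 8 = -8123 / 136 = -59.73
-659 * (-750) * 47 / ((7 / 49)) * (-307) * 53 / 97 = -2645798835750 / 97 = -27276276657.22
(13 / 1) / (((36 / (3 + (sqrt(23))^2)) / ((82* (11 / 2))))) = 76219 / 18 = 4234.39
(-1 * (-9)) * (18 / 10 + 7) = 396 / 5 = 79.20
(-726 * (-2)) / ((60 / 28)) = 3388 / 5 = 677.60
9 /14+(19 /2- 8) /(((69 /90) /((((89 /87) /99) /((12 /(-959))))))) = -1798691 /1848924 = -0.97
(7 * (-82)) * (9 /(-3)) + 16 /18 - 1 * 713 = 9089 /9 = 1009.89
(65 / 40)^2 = 169 / 64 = 2.64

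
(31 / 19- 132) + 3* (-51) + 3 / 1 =-280.37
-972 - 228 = -1200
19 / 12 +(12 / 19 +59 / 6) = 2747 / 228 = 12.05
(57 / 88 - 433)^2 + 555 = 1451872129 / 7744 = 187483.49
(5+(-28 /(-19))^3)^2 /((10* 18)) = 351525001 /940917620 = 0.37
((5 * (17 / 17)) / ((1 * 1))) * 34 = 170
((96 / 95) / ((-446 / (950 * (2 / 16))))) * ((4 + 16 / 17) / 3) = -1680 / 3791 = -0.44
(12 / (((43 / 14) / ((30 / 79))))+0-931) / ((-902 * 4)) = 3157567 / 12256376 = 0.26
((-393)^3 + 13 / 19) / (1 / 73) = -84188758910 / 19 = -4430987311.05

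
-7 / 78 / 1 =-7 / 78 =-0.09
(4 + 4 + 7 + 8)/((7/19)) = 437/7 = 62.43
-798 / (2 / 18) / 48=-1197 / 8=-149.62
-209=-209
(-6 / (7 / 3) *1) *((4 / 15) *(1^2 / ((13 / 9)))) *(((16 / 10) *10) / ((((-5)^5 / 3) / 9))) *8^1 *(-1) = -746496 / 1421875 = -0.53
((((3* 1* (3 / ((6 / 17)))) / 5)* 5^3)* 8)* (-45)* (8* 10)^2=-1468800000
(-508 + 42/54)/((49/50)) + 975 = 201725/441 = 457.43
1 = 1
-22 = -22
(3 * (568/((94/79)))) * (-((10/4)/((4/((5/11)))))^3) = -262921875/8007296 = -32.84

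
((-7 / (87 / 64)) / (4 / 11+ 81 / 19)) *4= -374528 / 84129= -4.45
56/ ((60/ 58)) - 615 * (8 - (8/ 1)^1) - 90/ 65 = 52.75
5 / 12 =0.42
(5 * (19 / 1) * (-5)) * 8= -3800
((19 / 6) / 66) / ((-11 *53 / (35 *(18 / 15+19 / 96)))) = -8113 / 2014848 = -0.00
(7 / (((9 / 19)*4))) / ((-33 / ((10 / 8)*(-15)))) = 3325 / 1584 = 2.10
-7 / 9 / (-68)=7 / 612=0.01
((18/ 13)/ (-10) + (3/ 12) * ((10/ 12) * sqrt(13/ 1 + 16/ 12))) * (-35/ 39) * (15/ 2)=315/ 338 - 875 * sqrt(129)/ 1872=-4.38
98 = 98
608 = 608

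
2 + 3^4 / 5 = 91 / 5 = 18.20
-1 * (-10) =10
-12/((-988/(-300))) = -900/247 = -3.64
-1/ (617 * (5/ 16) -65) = -16/ 2045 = -0.01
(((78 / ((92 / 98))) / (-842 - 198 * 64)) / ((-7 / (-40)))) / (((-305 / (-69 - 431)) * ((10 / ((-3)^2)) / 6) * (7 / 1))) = -421200 / 9480071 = -0.04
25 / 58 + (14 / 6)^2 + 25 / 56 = 92401 / 14616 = 6.32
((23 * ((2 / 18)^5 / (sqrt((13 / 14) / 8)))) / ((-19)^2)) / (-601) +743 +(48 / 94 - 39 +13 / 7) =232395 / 329 - 92 * sqrt(91) / 166547291157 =706.37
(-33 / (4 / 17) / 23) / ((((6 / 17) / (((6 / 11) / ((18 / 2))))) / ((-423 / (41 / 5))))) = 54.02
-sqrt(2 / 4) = -sqrt(2) / 2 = -0.71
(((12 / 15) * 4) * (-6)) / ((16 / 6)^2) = -27 / 10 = -2.70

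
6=6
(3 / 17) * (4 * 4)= 48 / 17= 2.82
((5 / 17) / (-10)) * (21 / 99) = -7 / 1122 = -0.01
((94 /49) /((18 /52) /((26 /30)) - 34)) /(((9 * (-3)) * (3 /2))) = 63544 /45075933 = 0.00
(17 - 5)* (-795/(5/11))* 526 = -11039688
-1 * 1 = -1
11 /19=0.58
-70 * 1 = -70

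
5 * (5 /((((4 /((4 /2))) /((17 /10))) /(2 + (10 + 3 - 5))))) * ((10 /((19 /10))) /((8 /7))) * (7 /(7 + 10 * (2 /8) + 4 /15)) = 7809375 /11134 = 701.40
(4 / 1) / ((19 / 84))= 336 / 19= 17.68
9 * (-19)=-171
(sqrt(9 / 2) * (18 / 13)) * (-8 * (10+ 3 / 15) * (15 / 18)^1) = -1836 * sqrt(2) / 13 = -199.73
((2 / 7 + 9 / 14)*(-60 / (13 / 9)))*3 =-810 / 7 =-115.71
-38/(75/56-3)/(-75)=-2128/6975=-0.31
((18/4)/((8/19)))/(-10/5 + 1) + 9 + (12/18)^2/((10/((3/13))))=-5233/3120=-1.68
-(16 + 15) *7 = -217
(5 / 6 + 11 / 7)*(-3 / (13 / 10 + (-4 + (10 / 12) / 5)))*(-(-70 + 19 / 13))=1349865 / 6916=195.18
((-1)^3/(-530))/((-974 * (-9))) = 1/4645980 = 0.00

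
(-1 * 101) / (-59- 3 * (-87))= -0.50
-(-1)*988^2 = 976144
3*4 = 12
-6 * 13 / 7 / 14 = -39 / 49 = -0.80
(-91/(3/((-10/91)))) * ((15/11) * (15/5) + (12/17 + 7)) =22060/561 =39.32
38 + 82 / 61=2400 / 61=39.34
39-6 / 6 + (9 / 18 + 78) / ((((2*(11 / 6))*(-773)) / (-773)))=1307 / 22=59.41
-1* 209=-209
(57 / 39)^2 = 361 / 169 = 2.14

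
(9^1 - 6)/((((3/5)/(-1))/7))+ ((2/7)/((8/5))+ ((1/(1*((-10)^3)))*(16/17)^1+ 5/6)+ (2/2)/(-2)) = -6156293/178500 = -34.49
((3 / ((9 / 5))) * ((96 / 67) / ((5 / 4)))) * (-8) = -1024 / 67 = -15.28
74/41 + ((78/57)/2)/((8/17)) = 20309/6232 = 3.26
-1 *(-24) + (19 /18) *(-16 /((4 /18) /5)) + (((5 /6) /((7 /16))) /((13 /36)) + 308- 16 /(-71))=-42.50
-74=-74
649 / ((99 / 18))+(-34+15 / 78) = 2189 / 26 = 84.19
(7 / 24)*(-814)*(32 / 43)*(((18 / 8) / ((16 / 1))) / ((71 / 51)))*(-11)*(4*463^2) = 1027870843923 / 6106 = 168337838.83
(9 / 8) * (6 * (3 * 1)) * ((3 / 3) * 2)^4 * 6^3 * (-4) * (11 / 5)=-3079296 / 5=-615859.20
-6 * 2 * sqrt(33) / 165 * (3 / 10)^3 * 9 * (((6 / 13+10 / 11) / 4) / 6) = -3969 * sqrt(33) / 3932500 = -0.01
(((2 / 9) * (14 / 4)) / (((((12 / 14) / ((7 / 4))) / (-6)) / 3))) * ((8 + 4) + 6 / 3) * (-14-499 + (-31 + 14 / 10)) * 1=217130.43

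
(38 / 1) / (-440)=-19 / 220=-0.09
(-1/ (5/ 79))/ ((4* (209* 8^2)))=-79/ 267520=-0.00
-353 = -353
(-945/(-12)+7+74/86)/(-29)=-14897/4988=-2.99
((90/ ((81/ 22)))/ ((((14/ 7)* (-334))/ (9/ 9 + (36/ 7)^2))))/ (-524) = 73975/ 38591028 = 0.00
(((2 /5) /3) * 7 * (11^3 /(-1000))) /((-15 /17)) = 158389 /112500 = 1.41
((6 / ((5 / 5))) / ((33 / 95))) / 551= 10 / 319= 0.03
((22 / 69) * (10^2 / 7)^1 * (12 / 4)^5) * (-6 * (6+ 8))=-2138400 / 23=-92973.91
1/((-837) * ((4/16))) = -4/837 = -0.00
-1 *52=-52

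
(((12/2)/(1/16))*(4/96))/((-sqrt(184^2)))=-1/46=-0.02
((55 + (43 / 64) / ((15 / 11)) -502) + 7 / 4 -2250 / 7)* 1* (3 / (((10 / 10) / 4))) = -5148769 / 560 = -9194.23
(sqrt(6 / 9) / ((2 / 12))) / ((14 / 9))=9 * sqrt(6) / 7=3.15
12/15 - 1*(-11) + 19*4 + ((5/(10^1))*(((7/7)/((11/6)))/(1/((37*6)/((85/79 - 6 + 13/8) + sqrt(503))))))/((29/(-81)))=27171457049327/313518059965 - 21547327104*sqrt(503)/62703611993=78.96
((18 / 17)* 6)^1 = 108 / 17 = 6.35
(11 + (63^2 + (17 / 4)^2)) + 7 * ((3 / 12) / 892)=7132547 / 1784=3998.06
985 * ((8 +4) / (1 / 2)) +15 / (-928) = 21937905 / 928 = 23639.98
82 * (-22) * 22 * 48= -1905024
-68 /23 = -2.96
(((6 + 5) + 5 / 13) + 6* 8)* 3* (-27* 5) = -312660 / 13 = -24050.77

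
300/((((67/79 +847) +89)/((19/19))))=23700/74011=0.32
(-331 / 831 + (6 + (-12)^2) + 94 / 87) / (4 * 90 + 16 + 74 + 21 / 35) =18156445 / 54295047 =0.33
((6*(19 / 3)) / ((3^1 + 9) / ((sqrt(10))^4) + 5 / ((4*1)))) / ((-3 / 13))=-49400 / 411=-120.19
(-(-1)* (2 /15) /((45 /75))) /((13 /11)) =22 /117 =0.19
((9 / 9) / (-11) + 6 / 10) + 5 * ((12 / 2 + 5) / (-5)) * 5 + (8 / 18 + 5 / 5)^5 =-156548738 / 3247695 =-48.20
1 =1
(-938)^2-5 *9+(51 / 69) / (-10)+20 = 202358353 / 230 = 879818.93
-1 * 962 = -962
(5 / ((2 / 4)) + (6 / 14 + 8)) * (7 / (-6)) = -43 / 2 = -21.50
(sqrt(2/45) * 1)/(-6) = -sqrt(10)/90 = -0.04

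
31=31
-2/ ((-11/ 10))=1.82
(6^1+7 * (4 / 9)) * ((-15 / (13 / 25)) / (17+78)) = -2050 / 741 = -2.77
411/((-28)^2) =411/784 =0.52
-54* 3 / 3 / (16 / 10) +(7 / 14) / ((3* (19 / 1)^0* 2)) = -101 / 3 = -33.67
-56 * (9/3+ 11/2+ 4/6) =-1540/3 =-513.33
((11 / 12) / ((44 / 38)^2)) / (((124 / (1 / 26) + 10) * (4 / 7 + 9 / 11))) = 361 / 2372832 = 0.00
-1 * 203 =-203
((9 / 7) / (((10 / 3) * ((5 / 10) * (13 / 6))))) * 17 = 2754 / 455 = 6.05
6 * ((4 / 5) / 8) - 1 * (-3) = 18 / 5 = 3.60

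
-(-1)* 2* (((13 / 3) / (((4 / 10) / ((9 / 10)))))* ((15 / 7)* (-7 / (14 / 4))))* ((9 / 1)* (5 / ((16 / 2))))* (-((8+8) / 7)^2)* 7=17191.84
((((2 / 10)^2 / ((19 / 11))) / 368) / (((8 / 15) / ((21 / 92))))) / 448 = 99 / 1646755840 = 0.00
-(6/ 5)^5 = -7776/ 3125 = -2.49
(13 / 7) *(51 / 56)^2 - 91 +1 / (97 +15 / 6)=-390756077 / 4368448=-89.45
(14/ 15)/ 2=0.47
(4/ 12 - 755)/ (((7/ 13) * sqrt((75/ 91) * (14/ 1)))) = -14716 * sqrt(78)/ 315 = -412.60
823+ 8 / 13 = 10707 / 13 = 823.62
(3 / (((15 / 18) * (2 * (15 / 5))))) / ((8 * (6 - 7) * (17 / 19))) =-57 / 680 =-0.08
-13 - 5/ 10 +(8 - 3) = -17/ 2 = -8.50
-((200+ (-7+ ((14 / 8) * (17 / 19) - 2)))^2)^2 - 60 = -45874455873131185 / 33362176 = -1375043878.23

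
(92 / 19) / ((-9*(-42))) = 46 / 3591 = 0.01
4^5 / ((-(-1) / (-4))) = -4096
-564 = -564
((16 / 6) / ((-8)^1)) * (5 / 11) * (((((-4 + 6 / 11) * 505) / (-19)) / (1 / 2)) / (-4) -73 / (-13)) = 28810 / 4719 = 6.11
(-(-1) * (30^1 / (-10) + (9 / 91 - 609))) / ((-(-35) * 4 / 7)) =-55683 / 1820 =-30.60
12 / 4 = 3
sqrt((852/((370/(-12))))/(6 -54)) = sqrt(78810)/370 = 0.76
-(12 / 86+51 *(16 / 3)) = -11702 / 43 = -272.14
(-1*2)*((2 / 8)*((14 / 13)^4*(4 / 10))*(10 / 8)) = -9604 / 28561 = -0.34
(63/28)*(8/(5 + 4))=2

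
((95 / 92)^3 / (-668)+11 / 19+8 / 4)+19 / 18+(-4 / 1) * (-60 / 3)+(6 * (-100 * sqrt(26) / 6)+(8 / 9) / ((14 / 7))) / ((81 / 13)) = 603070725342523 / 7204785801984 -1300 * sqrt(26) / 81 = 1.87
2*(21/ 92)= 21/ 46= 0.46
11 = 11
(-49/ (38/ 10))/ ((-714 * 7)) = 5/ 1938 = 0.00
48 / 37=1.30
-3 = -3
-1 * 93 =-93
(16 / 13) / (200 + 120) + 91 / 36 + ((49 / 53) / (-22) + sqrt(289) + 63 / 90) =20.19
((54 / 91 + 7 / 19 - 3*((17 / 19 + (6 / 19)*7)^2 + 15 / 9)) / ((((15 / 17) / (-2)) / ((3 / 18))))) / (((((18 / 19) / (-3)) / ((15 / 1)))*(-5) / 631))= 11617029917 / 155610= 74654.78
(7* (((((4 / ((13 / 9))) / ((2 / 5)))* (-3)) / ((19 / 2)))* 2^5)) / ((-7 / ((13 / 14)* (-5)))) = -43200 / 133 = -324.81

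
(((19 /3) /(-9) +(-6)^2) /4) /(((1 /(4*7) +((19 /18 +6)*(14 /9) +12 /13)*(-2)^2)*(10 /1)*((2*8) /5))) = 260169 /44937632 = 0.01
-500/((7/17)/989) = -8406500/7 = -1200928.57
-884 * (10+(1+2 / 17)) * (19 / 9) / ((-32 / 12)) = 7780.50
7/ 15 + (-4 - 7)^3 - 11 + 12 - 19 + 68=-19208/ 15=-1280.53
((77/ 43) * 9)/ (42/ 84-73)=-1386/ 6235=-0.22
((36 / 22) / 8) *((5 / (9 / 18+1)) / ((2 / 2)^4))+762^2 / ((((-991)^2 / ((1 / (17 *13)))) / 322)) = 7368880611 / 4774877822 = 1.54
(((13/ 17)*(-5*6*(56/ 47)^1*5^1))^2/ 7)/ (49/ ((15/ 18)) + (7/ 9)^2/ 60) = 1182729600000/ 26066551231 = 45.37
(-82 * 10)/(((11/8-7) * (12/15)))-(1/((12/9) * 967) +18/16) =12608659/69624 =181.10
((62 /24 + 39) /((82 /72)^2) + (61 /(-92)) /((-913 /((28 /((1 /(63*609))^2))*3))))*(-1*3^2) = -28528253952568533 /35299319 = -808181425.61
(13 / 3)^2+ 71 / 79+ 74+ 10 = 73714 / 711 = 103.68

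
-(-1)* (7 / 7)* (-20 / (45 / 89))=-356 / 9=-39.56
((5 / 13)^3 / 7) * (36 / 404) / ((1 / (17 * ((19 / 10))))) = 72675 / 3106558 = 0.02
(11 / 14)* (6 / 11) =3 / 7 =0.43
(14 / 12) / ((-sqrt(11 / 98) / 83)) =-4067 * sqrt(22) / 66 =-289.03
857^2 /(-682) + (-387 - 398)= -1861.90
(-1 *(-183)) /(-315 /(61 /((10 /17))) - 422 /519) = -98491149 /2072464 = -47.52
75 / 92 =0.82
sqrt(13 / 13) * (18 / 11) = 18 / 11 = 1.64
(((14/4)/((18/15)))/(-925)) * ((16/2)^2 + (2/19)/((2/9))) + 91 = 765961/8436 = 90.80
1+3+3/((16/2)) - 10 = -45/8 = -5.62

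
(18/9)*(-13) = -26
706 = 706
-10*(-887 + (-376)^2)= -1404890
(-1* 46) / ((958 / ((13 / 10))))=-299 / 4790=-0.06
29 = 29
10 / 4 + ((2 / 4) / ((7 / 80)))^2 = 3445 / 98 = 35.15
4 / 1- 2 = 2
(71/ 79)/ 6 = 71/ 474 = 0.15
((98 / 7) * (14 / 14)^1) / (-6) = -7 / 3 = -2.33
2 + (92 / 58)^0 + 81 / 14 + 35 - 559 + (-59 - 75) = -9089 / 14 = -649.21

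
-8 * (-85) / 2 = 340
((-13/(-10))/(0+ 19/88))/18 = 286/855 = 0.33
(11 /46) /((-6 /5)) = -55 /276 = -0.20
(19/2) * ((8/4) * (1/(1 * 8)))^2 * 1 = 19/32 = 0.59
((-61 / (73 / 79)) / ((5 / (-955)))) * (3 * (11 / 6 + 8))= 54305311 / 146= 371954.18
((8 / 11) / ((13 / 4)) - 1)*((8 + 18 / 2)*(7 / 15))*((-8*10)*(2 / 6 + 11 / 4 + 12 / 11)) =9704212 / 4719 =2056.41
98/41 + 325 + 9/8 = 107753/328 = 328.52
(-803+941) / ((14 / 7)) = 69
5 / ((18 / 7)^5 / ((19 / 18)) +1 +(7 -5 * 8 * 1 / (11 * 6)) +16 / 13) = 684969285 / 15772776196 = 0.04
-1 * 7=-7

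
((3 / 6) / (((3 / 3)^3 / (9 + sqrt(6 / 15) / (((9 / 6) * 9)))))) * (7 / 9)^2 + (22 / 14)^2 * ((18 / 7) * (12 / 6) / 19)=49 * sqrt(10) / 10935 + 397741 / 117306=3.40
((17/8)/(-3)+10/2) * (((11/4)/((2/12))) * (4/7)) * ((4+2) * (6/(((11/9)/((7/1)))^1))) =8343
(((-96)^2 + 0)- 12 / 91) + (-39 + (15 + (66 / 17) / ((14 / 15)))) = 14226255 / 1547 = 9196.03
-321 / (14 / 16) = -2568 / 7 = -366.86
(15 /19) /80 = 3 /304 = 0.01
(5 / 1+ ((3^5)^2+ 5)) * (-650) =-38388350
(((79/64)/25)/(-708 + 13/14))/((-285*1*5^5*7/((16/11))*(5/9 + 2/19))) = 237/9612857031250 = 0.00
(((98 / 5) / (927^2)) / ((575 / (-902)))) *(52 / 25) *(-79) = 0.01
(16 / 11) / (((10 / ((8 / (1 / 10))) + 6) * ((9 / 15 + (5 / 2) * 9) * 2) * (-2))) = -320 / 124509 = -0.00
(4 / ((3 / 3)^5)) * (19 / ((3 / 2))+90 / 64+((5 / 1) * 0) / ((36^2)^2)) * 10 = 6755 / 12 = 562.92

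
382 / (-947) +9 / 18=183 / 1894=0.10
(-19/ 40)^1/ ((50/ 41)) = -779/ 2000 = -0.39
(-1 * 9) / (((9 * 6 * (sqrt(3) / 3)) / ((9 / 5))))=-3 * sqrt(3) / 10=-0.52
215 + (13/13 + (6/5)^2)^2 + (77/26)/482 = 1730667197/7832500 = 220.96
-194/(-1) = 194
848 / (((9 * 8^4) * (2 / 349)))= 18497 / 4608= 4.01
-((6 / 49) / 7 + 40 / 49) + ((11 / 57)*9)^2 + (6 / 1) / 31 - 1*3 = -2393890 / 3838513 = -0.62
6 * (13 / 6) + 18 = 31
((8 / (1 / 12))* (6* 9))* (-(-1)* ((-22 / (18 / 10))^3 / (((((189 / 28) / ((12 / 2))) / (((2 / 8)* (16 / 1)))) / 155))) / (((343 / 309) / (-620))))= 26981657190400000 / 9261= 2913471243969.33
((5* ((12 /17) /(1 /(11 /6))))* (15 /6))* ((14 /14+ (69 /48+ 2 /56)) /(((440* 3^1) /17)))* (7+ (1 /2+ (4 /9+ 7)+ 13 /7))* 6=2932045 /56448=51.94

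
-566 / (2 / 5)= -1415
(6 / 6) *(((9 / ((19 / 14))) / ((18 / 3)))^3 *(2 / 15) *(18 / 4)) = 27783 / 34295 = 0.81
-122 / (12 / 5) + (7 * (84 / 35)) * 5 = 199 / 6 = 33.17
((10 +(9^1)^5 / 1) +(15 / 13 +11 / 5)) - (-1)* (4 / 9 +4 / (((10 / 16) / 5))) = 34570457 / 585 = 59094.80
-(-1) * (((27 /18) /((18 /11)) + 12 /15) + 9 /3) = 283 /60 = 4.72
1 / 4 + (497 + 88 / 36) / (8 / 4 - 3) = -17971 / 36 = -499.19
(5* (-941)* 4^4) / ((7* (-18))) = 602240 / 63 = 9559.37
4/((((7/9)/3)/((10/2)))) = 77.14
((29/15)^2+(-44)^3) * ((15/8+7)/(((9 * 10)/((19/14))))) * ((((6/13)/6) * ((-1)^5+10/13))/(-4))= -3693477013/73008000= -50.59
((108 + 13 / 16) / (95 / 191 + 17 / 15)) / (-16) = -4987965 / 1196032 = -4.17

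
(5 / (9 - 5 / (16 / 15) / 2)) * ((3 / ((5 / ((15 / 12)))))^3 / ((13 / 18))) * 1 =405 / 923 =0.44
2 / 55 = 0.04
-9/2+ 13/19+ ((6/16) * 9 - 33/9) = -1873/456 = -4.11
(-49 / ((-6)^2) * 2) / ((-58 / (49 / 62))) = 2401 / 64728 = 0.04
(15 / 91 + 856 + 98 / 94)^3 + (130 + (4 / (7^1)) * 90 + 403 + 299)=49280610203858951672 / 78238001933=629880735.53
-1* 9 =-9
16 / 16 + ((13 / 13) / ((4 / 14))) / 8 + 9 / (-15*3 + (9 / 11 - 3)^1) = 3451 / 2768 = 1.25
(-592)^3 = -207474688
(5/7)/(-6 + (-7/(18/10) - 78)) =-45/5537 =-0.01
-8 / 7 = -1.14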